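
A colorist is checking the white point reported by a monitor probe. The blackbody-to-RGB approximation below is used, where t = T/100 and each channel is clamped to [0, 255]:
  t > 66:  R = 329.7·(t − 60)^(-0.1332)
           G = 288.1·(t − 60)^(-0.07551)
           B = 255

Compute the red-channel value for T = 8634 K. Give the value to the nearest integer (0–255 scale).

213

t = 8634/100 = 86.34; the t > 66 branch applies.
R = 329.7·(86.34 − 60)^(-0.1332) = 329.7·26.34^(-0.1332) = 329.7·0.64681 = 213.252.
Rounded: 213.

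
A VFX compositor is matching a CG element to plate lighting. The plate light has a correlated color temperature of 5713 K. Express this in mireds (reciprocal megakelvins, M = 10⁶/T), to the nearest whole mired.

175 mireds

M = 10⁶ / 5713 = 175.039 → 175 mireds.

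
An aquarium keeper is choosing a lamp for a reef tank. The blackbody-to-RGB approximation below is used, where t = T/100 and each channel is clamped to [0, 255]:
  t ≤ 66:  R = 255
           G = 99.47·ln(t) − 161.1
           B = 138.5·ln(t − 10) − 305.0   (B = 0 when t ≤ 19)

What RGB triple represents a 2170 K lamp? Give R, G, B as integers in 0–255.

R=255, G=145, B=36

t = 2170/100 = 21.7; the t ≤ 66 branch applies.
R = 255 by definition for t ≤ 66.
G = 99.47·ln 21.7 − 161.1 = 99.47·3.0773 − 161.1 = 145.000.
B = 138.5·ln(21.7 − 10) − 305.0 = 138.5·ln 11.7 − 305.0 = 138.5·2.4596 − 305.0 = 35.653.
Rounded: (255, 145, 36).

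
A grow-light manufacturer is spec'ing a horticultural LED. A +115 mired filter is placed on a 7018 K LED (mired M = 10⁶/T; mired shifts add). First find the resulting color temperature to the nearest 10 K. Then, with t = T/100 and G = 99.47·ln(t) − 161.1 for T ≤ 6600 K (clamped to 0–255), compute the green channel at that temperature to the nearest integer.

203

M_in = 10⁶/7018 = 142.49; M_out = 142.49 + (+115) = 257.49.
T_out = 10⁶/257.49 = 3883.6 K → 3880 K; t = 38.8.
G = 99.47·ln 38.8 − 161.1 = 99.47·3.6584 − 161.1 = 202.803.
Rounded: 203.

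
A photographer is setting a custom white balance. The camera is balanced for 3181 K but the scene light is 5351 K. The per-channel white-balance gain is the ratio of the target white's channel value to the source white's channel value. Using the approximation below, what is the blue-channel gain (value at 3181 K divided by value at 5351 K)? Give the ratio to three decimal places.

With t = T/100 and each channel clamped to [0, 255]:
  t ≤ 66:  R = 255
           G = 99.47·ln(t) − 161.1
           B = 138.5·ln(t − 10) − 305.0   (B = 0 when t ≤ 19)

0.560

At 5351 K (t = 53.51):
  B = 138.5·ln(53.51 − 10) − 305.0 = 138.5·ln 43.51 − 305.0 = 138.5·3.7730 − 305.0 = 217.559.
At 3181 K (t = 31.81):
  B = 138.5·ln(31.81 − 10) − 305.0 = 138.5·ln 21.81 − 305.0 = 138.5·3.0824 − 305.0 = 121.908.
Gain = 121.908 / 217.559 = 0.5603 → 0.560.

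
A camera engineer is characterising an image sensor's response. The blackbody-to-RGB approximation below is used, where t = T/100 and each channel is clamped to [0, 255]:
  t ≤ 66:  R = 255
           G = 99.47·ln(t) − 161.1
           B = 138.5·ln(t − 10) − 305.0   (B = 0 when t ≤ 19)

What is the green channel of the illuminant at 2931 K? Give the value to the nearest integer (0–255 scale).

175

t = 2931/100 = 29.31; the t ≤ 66 branch applies.
G = 99.47·ln 29.31 − 161.1 = 99.47·3.3779 − 161.1 = 174.903.
Rounded: 175.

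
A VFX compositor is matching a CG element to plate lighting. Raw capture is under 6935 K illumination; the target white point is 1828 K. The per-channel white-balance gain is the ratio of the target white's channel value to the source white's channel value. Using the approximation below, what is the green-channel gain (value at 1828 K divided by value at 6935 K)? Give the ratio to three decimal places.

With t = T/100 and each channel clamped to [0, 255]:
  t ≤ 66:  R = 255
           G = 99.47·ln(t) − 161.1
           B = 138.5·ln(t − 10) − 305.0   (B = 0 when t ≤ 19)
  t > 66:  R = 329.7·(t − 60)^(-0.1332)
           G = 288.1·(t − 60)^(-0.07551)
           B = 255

At 6935 K (t = 69.35):
  G = 288.1·(69.35 − 60)^(-0.07551) = 288.1·9.35^(-0.07551) = 288.1·0.84468 = 243.353.
At 1828 K (t = 18.28):
  G = 99.47·ln 18.28 − 161.1 = 99.47·2.9058 − 161.1 = 127.941.
Gain = 127.941 / 243.353 = 0.5257 → 0.526.

0.526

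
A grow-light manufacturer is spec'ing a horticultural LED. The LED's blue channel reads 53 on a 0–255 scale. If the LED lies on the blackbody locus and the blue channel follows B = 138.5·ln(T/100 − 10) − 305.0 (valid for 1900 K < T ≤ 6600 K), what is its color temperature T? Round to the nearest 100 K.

2300 K

ln(t − 10) = (53 + 305.0) / 138.5 = 2.5848.
t − 10 = e^2.5848 = 13.261, so t = 23.261.
T = 100·t = 2326 K → 2300 K to the nearest 100 K.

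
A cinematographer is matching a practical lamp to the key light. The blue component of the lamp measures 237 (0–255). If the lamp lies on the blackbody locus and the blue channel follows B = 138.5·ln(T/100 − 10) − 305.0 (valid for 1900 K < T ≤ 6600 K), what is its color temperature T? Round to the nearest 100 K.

6000 K

ln(t − 10) = (237 + 305.0) / 138.5 = 3.9134.
t − 10 = e^3.9134 = 50.067, so t = 60.067.
T = 100·t = 6007 K → 6000 K to the nearest 100 K.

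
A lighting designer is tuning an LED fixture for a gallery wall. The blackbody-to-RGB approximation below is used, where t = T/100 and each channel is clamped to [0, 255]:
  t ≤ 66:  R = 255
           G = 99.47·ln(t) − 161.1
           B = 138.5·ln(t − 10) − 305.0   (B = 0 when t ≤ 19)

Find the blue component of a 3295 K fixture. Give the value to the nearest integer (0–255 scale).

t = 3295/100 = 32.95; the t ≤ 66 branch applies.
B = 138.5·ln(32.95 − 10) − 305.0 = 138.5·ln 22.95 − 305.0 = 138.5·3.1333 − 305.0 = 128.965.
Rounded: 129.

129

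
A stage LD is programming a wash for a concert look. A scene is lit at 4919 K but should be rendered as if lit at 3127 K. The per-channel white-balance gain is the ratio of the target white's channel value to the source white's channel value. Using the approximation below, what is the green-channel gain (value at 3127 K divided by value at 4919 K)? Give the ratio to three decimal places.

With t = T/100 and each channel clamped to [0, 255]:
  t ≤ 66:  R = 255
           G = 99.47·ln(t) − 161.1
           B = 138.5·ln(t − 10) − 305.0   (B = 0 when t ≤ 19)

0.801

At 4919 K (t = 49.19):
  G = 99.47·ln 49.19 − 161.1 = 99.47·3.8957 − 161.1 = 226.404.
At 3127 K (t = 31.27):
  G = 99.47·ln 31.27 − 161.1 = 99.47·3.4427 − 161.1 = 181.341.
Gain = 181.341 / 226.404 = 0.8010 → 0.801.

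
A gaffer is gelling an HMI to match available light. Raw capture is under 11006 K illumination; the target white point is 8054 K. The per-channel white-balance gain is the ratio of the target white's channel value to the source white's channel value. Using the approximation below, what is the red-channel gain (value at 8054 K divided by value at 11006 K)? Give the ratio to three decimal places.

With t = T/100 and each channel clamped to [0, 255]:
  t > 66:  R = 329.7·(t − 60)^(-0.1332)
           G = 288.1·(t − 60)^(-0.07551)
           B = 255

At 11006 K (t = 110.06):
  R = 329.7·(110.06 − 60)^(-0.1332) = 329.7·50.06^(-0.1332) = 329.7·0.59378 = 195.770.
At 8054 K (t = 80.54):
  R = 329.7·(80.54 − 60)^(-0.1332) = 329.7·20.54^(-0.1332) = 329.7·0.66859 = 220.435.
Gain = 220.435 / 195.770 = 1.1260 → 1.126.

1.126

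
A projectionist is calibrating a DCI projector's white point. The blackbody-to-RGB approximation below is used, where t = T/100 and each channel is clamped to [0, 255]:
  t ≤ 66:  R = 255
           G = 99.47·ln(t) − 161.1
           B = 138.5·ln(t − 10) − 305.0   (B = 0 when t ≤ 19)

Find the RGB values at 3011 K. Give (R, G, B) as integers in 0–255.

t = 3011/100 = 30.11; the t ≤ 66 branch applies.
R = 255 by definition for t ≤ 66.
G = 99.47·ln 30.11 − 161.1 = 99.47·3.4049 − 161.1 = 177.581.
B = 138.5·ln(30.11 − 10) − 305.0 = 138.5·ln 20.11 − 305.0 = 138.5·3.0012 − 305.0 = 110.669.
Rounded: (255, 178, 111).

(255, 178, 111)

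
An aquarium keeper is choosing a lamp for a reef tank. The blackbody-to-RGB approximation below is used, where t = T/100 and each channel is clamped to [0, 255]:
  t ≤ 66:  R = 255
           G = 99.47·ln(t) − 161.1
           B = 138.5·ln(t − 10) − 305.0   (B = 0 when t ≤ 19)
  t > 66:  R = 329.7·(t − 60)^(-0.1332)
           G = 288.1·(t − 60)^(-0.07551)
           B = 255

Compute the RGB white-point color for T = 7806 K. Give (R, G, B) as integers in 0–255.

t = 7806/100 = 78.06; the t > 66 branch applies.
R = 329.7·(78.06 − 60)^(-0.1332) = 329.7·18.06^(-0.1332) = 329.7·0.68015 = 224.246.
G = 288.1·(78.06 − 60)^(-0.07551) = 288.1·18.06^(-0.07551) = 288.1·0.80372 = 231.552.
B = 255 by definition for t > 66.
Rounded: (224, 232, 255).

(224, 232, 255)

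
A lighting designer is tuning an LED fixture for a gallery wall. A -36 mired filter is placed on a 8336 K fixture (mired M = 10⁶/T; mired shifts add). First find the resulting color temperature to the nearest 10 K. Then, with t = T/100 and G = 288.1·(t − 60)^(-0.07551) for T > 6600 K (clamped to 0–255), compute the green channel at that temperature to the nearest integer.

212

M_in = 10⁶/8336 = 119.96; M_out = 119.96 + (-36) = 83.96.
T_out = 10⁶/83.96 = 11910.2 K → 11910 K; t = 119.1.
G = 288.1·(119.1 − 60)^(-0.07551) = 288.1·59.1^(-0.07551) = 288.1·0.73490 = 211.724.
Rounded: 212.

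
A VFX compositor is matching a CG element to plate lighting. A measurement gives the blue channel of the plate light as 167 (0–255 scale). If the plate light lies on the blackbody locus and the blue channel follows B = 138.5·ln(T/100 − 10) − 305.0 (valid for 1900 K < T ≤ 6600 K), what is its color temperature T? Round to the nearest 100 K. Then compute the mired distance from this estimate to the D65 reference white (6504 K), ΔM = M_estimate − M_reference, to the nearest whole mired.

+96 mireds

ln(t − 10) = (167 + 305.0) / 138.5 = 3.4079.
t − 10 = e^3.4079 = 30.203, so t = 40.203.
T = 100·t = 4020 K → 4000 K to the nearest 100 K.
M_estimate = 10⁶/4000 = 250.00; M_reference = 10⁶/6504 = 153.75.
ΔM = 250.00 − 153.75 = 96.25 → +96 mireds.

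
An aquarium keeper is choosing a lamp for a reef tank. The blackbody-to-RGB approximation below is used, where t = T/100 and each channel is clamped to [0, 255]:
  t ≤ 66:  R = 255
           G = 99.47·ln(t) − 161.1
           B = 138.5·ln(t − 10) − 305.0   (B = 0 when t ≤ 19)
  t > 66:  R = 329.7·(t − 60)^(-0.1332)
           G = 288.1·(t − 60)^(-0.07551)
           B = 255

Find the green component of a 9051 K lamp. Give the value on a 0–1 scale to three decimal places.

t = 9051/100 = 90.51; the t > 66 branch applies.
G = 288.1·(90.51 − 60)^(-0.07551) = 288.1·30.51^(-0.07551) = 288.1·0.77252 = 222.563.
On a 0–1 scale: 222.563/255 = 0.8728 → 0.873.

0.873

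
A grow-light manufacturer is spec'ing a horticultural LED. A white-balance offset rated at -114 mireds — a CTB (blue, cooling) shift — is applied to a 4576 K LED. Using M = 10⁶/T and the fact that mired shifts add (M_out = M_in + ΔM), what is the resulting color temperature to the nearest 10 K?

M_in = 10⁶/4576 = 218.53 mireds.
M_out = 218.53 + (-114) = 104.53 mireds.
T_out = 10⁶/104.53 = 9566.5 K → 9570 K.

9570 K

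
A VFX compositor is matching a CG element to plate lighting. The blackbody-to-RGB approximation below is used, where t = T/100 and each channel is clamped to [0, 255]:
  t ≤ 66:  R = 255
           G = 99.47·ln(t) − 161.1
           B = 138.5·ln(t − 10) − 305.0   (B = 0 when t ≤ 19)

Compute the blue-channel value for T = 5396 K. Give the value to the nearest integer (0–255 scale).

t = 5396/100 = 53.96; the t ≤ 66 branch applies.
B = 138.5·ln(53.96 − 10) − 305.0 = 138.5·ln 43.96 − 305.0 = 138.5·3.7833 − 305.0 = 218.984.
Rounded: 219.

219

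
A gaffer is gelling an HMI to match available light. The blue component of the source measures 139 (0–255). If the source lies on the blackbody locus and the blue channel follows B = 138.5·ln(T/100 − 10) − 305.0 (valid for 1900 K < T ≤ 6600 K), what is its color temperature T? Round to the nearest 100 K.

3500 K

ln(t − 10) = (139 + 305.0) / 138.5 = 3.2058.
t − 10 = e^3.2058 = 24.675, so t = 34.675.
T = 100·t = 3467 K → 3500 K to the nearest 100 K.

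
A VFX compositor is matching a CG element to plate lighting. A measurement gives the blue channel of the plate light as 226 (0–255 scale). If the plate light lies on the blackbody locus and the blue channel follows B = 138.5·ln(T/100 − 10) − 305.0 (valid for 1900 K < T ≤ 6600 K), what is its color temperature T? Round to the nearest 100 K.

5600 K

ln(t − 10) = (226 + 305.0) / 138.5 = 3.8339.
t − 10 = e^3.8339 = 46.244, so t = 56.244.
T = 100·t = 5624 K → 5600 K to the nearest 100 K.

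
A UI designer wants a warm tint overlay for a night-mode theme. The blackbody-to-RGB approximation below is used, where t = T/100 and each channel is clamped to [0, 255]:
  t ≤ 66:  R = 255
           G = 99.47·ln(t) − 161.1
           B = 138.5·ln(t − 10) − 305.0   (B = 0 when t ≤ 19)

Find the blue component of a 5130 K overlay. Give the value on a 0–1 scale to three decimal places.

0.825

t = 5130/100 = 51.3; the t ≤ 66 branch applies.
B = 138.5·ln(51.3 − 10) − 305.0 = 138.5·ln 41.3 − 305.0 = 138.5·3.7209 − 305.0 = 210.339.
On a 0–1 scale: 210.339/255 = 0.8249 → 0.825.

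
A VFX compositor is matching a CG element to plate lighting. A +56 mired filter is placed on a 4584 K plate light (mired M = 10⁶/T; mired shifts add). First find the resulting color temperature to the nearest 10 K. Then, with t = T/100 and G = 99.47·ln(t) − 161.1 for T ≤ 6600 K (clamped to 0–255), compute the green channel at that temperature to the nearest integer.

M_in = 10⁶/4584 = 218.15; M_out = 218.15 + (+56) = 274.15.
T_out = 10⁶/274.15 = 3647.6 K → 3650 K; t = 36.5.
G = 99.47·ln 36.5 − 161.1 = 99.47·3.5973 − 161.1 = 196.725.
Rounded: 197.

197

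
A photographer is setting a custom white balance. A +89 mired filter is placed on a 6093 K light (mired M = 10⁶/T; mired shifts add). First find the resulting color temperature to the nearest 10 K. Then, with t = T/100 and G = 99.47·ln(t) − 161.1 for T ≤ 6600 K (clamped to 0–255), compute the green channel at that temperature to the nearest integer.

205

M_in = 10⁶/6093 = 164.12; M_out = 164.12 + (+89) = 253.12.
T_out = 10⁶/253.12 = 3950.7 K → 3950 K; t = 39.5.
G = 99.47·ln 39.5 − 161.1 = 99.47·3.6763 − 161.1 = 204.582.
Rounded: 205.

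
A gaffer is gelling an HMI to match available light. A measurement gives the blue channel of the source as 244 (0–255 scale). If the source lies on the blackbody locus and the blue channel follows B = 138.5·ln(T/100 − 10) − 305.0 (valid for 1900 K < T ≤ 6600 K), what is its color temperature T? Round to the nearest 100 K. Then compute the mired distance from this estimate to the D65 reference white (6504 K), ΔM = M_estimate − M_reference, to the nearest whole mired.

+5 mireds

ln(t − 10) = (244 + 305.0) / 138.5 = 3.9639.
t − 10 = e^3.9639 = 52.662, so t = 62.662.
T = 100·t = 6266 K → 6300 K to the nearest 100 K.
M_estimate = 10⁶/6300 = 158.73; M_reference = 10⁶/6504 = 153.75.
ΔM = 158.73 − 153.75 = 4.98 → +5 mireds.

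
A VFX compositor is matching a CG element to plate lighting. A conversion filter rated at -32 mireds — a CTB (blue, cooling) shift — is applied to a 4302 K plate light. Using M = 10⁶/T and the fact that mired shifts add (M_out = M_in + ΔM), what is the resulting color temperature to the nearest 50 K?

M_in = 10⁶/4302 = 232.45 mireds.
M_out = 232.45 + (-32) = 200.45 mireds.
T_out = 10⁶/200.45 = 4988.8 K → 5000 K.

5000 K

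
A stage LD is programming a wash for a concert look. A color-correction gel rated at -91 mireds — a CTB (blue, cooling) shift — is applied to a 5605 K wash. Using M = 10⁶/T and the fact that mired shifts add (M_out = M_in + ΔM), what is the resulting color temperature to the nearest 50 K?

11450 K

M_in = 10⁶/5605 = 178.41 mireds.
M_out = 178.41 + (-91) = 87.41 mireds.
T_out = 10⁶/87.41 = 11440.1 K → 11450 K.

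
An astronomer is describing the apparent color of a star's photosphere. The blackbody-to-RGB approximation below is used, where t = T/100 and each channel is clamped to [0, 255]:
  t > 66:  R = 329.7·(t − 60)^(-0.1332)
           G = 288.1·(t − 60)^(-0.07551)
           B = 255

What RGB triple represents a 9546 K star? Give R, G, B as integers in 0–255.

R=205, G=220, B=255

t = 9546/100 = 95.46; the t > 66 branch applies.
R = 329.7·(95.46 − 60)^(-0.1332) = 329.7·35.46^(-0.1332) = 329.7·0.62169 = 204.972.
G = 288.1·(95.46 − 60)^(-0.07551) = 288.1·35.46^(-0.07551) = 288.1·0.76380 = 220.051.
B = 255 by definition for t > 66.
Rounded: (205, 220, 255).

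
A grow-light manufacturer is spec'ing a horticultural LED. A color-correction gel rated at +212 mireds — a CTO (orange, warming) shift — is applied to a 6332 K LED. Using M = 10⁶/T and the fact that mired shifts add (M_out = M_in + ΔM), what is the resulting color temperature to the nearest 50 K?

M_in = 10⁶/6332 = 157.93 mireds.
M_out = 157.93 + (+212) = 369.93 mireds.
T_out = 10⁶/369.93 = 2703.2 K → 2700 K.

2700 K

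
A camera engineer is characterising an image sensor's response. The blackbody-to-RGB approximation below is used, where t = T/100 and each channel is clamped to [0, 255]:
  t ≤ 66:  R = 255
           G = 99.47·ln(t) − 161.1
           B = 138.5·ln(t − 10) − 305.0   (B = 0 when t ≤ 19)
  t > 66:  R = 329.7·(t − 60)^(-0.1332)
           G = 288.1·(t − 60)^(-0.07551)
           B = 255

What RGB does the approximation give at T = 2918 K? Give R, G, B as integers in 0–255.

R=255, G=174, B=104

t = 2918/100 = 29.18; the t ≤ 66 branch applies.
R = 255 by definition for t ≤ 66.
G = 99.47·ln 29.18 − 161.1 = 99.47·3.3735 − 161.1 = 174.460.
B = 138.5·ln(29.18 − 10) − 305.0 = 138.5·ln 19.18 − 305.0 = 138.5·2.9539 − 305.0 = 104.111.
Rounded: (255, 174, 104).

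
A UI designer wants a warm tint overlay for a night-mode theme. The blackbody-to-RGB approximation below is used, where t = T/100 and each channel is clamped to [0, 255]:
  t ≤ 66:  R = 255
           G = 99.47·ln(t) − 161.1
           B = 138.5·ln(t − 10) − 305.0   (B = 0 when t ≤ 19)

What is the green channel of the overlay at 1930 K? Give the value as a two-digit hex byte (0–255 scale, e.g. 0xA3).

0x85

t = 1930/100 = 19.3; the t ≤ 66 branch applies.
G = 99.47·ln 19.3 − 161.1 = 99.47·2.9601 − 161.1 = 133.342.
Rounded: 133; in hex, 0x85.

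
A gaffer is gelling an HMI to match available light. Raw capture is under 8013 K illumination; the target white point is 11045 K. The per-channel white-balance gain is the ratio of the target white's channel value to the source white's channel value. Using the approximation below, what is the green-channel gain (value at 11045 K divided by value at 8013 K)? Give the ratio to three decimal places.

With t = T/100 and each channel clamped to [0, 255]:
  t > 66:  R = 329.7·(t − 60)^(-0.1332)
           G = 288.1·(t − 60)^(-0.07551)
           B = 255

0.933

At 8013 K (t = 80.13):
  G = 288.1·(80.13 − 60)^(-0.07551) = 288.1·20.13^(-0.07551) = 288.1·0.79716 = 229.662.
At 11045 K (t = 110.45):
  G = 288.1·(110.45 − 60)^(-0.07551) = 288.1·50.45^(-0.07551) = 288.1·0.74373 = 214.269.
Gain = 214.269 / 229.662 = 0.9330 → 0.933.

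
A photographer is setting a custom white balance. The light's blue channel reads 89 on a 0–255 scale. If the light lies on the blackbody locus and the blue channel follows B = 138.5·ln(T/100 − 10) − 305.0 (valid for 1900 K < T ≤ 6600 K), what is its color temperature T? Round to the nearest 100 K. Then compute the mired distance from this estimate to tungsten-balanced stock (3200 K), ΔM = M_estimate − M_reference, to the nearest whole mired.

ln(t − 10) = (89 + 305.0) / 138.5 = 2.8448.
t − 10 = e^2.8448 = 17.198, so t = 27.198.
T = 100·t = 2720 K → 2700 K to the nearest 100 K.
M_estimate = 10⁶/2700 = 370.37; M_reference = 10⁶/3200 = 312.50.
ΔM = 370.37 − 312.50 = 57.87 → +58 mireds.

+58 mireds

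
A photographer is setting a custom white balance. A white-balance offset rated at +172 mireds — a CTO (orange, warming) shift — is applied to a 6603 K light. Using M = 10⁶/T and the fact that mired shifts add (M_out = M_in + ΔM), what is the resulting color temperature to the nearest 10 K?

3090 K

M_in = 10⁶/6603 = 151.45 mireds.
M_out = 151.45 + (+172) = 323.45 mireds.
T_out = 10⁶/323.45 = 3091.7 K → 3090 K.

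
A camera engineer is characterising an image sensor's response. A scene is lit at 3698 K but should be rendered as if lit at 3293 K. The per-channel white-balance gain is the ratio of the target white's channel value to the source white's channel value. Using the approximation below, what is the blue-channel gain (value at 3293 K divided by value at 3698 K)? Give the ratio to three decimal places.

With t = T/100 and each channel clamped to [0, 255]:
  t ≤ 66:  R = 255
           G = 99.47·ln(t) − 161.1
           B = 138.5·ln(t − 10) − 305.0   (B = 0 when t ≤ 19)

0.851

At 3698 K (t = 36.98):
  B = 138.5·ln(36.98 − 10) − 305.0 = 138.5·ln 26.98 − 305.0 = 138.5·3.2951 − 305.0 = 151.371.
At 3293 K (t = 32.93):
  B = 138.5·ln(32.93 − 10) − 305.0 = 138.5·ln 22.93 − 305.0 = 138.5·3.1324 − 305.0 = 128.844.
Gain = 128.844 / 151.371 = 0.8512 → 0.851.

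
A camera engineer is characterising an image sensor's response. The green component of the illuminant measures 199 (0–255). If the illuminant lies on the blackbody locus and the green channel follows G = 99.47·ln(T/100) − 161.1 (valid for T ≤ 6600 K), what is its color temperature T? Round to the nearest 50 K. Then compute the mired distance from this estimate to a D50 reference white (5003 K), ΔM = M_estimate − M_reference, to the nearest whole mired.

ln t = (199 + 161.1) / 99.47 = 3.6202.
t = e^3.6202 = 37.345.
T = 100·t = 3734 K → 3750 K to the nearest 50 K.
M_estimate = 10⁶/3750 = 266.67; M_reference = 10⁶/5003 = 199.88.
ΔM = 266.67 − 199.88 = 66.79 → +67 mireds.

+67 mireds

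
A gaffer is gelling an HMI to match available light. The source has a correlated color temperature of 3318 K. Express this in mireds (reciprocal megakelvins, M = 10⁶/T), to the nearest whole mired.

M = 10⁶ / 3318 = 301.386 → 301 mireds.

301 mireds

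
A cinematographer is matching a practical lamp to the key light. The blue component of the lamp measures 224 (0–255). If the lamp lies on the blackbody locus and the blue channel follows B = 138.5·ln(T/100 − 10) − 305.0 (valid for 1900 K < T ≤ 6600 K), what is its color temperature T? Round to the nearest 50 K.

5550 K

ln(t − 10) = (224 + 305.0) / 138.5 = 3.8195.
t − 10 = e^3.8195 = 45.581, so t = 55.581.
T = 100·t = 5558 K → 5550 K to the nearest 50 K.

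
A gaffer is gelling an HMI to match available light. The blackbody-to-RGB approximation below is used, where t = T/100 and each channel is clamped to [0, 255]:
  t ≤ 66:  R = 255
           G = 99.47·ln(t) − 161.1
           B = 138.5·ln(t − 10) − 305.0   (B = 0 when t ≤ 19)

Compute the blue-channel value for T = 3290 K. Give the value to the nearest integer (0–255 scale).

129

t = 3290/100 = 32.9; the t ≤ 66 branch applies.
B = 138.5·ln(32.9 − 10) − 305.0 = 138.5·ln 22.9 − 305.0 = 138.5·3.1311 − 305.0 = 128.662.
Rounded: 129.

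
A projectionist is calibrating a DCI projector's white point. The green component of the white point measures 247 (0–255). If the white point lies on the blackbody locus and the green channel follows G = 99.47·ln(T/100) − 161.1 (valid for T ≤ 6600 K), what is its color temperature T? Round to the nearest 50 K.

ln t = (247 + 161.1) / 99.47 = 4.1027.
t = e^4.1027 = 60.506.
T = 100·t = 6051 K → 6050 K to the nearest 50 K.

6050 K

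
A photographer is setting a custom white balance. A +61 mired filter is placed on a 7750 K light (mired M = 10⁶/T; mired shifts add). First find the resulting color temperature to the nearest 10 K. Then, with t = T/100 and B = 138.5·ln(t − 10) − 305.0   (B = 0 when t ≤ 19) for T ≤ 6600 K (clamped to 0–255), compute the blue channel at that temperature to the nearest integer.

M_in = 10⁶/7750 = 129.03; M_out = 129.03 + (+61) = 190.03.
T_out = 10⁶/190.03 = 5262.3 K → 5260 K; t = 52.6.
B = 138.5·ln(52.6 − 10) − 305.0 = 138.5·ln 42.6 − 305.0 = 138.5·3.7519 − 305.0 = 214.632.
Rounded: 215.

215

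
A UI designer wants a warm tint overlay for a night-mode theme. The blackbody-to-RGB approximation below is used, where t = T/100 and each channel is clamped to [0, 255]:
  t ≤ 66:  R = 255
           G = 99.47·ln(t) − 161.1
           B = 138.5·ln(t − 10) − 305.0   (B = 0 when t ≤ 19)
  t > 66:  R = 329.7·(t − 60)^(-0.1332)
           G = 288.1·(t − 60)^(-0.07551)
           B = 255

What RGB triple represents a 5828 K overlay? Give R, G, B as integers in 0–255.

t = 5828/100 = 58.28; the t ≤ 66 branch applies.
R = 255 by definition for t ≤ 66.
G = 99.47·ln 58.28 − 161.1 = 99.47·4.0653 − 161.1 = 243.271.
B = 138.5·ln(58.28 − 10) − 305.0 = 138.5·ln 48.28 − 305.0 = 138.5·3.8770 − 305.0 = 231.967.
Rounded: (255, 243, 232).

R=255, G=243, B=232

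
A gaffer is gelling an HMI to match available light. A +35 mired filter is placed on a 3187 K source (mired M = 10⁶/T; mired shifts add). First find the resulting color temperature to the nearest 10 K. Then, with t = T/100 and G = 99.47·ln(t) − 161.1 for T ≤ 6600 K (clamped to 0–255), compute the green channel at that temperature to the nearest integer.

173

M_in = 10⁶/3187 = 313.77; M_out = 313.77 + (+35) = 348.77.
T_out = 10⁶/348.77 = 2867.2 K → 2870 K; t = 28.7.
G = 99.47·ln 28.7 − 161.1 = 99.47·3.3569 − 161.1 = 172.811.
Rounded: 173.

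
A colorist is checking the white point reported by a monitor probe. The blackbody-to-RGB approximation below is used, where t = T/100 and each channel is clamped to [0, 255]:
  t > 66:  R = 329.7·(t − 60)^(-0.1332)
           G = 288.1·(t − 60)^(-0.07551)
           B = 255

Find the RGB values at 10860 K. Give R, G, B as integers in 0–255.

t = 10860/100 = 108.6; the t > 66 branch applies.
R = 329.7·(108.6 − 60)^(-0.1332) = 329.7·48.6^(-0.1332) = 329.7·0.59613 = 196.544.
G = 288.1·(108.6 − 60)^(-0.07551) = 288.1·48.6^(-0.07551) = 288.1·0.74583 = 214.875.
B = 255 by definition for t > 66.
Rounded: (197, 215, 255).

R=197, G=215, B=255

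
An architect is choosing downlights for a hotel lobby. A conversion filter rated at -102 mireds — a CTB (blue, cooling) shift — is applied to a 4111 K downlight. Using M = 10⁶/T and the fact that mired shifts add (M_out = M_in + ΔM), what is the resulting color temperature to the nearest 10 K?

M_in = 10⁶/4111 = 243.25 mireds.
M_out = 243.25 + (-102) = 141.25 mireds.
T_out = 10⁶/141.25 = 7079.7 K → 7080 K.

7080 K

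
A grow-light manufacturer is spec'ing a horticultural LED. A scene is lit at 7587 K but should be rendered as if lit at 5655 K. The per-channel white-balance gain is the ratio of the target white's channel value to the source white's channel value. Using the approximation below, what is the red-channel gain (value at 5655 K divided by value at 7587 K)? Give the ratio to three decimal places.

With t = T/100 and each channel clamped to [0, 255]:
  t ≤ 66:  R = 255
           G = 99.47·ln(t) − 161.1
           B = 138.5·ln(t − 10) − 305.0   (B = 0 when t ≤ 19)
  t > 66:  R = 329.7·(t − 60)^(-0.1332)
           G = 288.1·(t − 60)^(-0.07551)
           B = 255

At 7587 K (t = 75.87):
  R = 329.7·(75.87 − 60)^(-0.1332) = 329.7·15.87^(-0.1332) = 329.7·0.69196 = 228.140.
At 5655 K (t = 56.55):
  R = 255 by definition for t ≤ 66.
Gain = 255.000 / 228.140 = 1.1177 → 1.118.

1.118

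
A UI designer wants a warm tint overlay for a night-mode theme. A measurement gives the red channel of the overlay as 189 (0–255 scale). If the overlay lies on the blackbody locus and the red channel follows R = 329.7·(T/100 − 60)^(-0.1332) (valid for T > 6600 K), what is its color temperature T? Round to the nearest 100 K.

12500 K

(t − 60)^(-0.1332) = 189/329.7 = 0.57325.
t − 60 = 0.57325^(1/-0.1332) = 0.57325^(-7.508) = 65.199, so t = 125.199.
T = 100·t = 12520 K → 12500 K to the nearest 100 K.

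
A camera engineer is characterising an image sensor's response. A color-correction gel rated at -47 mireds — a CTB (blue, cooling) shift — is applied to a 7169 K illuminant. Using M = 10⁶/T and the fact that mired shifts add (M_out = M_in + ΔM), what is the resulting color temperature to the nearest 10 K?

10810 K

M_in = 10⁶/7169 = 139.49 mireds.
M_out = 139.49 + (-47) = 92.49 mireds.
T_out = 10⁶/92.49 = 10812.0 K → 10810 K.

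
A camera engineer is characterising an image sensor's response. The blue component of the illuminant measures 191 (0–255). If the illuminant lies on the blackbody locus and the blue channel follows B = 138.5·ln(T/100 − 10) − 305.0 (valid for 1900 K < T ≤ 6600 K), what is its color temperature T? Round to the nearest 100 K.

ln(t − 10) = (191 + 305.0) / 138.5 = 3.5812.
t − 10 = e^3.5812 = 35.918, so t = 45.918.
T = 100·t = 4592 K → 4600 K to the nearest 100 K.

4600 K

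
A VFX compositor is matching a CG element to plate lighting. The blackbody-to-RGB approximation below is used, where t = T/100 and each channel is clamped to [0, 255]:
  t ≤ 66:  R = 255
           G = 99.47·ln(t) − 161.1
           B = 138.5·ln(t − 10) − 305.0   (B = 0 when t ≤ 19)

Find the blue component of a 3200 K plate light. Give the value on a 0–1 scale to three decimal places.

t = 3200/100 = 32; the t ≤ 66 branch applies.
B = 138.5·ln(32 − 10) − 305.0 = 138.5·ln 22 − 305.0 = 138.5·3.0910 − 305.0 = 123.109.
On a 0–1 scale: 123.109/255 = 0.4828 → 0.483.

0.483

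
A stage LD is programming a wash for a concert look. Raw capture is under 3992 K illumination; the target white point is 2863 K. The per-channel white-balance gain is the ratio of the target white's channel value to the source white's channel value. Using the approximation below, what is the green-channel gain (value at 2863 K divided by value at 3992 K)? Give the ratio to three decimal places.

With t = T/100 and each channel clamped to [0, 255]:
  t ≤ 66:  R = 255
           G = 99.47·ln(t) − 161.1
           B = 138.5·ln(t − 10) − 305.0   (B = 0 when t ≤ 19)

At 3992 K (t = 39.92):
  G = 99.47·ln 39.92 − 161.1 = 99.47·3.6869 − 161.1 = 205.634.
At 2863 K (t = 28.63):
  G = 99.47·ln 28.63 − 161.1 = 99.47·3.3545 − 161.1 = 172.568.
Gain = 172.568 / 205.634 = 0.8392 → 0.839.

0.839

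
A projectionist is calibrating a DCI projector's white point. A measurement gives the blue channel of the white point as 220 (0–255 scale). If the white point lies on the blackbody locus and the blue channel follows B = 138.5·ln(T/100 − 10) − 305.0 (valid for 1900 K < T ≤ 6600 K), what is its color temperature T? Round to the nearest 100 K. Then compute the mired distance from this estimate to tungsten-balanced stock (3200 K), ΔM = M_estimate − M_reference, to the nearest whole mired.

ln(t − 10) = (220 + 305.0) / 138.5 = 3.7906.
t − 10 = e^3.7906 = 44.284, so t = 54.284.
T = 100·t = 5428 K → 5400 K to the nearest 100 K.
M_estimate = 10⁶/5400 = 185.19; M_reference = 10⁶/3200 = 312.50.
ΔM = 185.19 − 312.50 = -127.31 → -127 mireds.

-127 mireds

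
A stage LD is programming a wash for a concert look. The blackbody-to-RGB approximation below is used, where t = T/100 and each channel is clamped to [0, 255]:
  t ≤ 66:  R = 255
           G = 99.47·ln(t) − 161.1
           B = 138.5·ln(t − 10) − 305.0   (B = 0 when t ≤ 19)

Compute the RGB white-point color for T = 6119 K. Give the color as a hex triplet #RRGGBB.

t = 6119/100 = 61.19; the t ≤ 66 branch applies.
R = 255 by definition for t ≤ 66.
G = 99.47·ln 61.19 − 161.1 = 99.47·4.1140 − 161.1 = 248.118.
B = 138.5·ln(61.19 − 10) − 305.0 = 138.5·ln 51.19 − 305.0 = 138.5·3.9355 − 305.0 = 240.073.
Rounded: (255, 248, 240).
In hex: #FFF8F0.

#FFF8F0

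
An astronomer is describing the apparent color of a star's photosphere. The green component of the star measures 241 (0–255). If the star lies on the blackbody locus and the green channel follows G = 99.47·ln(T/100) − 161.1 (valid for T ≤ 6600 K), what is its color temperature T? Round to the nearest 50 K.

5700 K

ln t = (241 + 161.1) / 99.47 = 4.0424.
t = e^4.0424 = 56.964.
T = 100·t = 5696 K → 5700 K to the nearest 50 K.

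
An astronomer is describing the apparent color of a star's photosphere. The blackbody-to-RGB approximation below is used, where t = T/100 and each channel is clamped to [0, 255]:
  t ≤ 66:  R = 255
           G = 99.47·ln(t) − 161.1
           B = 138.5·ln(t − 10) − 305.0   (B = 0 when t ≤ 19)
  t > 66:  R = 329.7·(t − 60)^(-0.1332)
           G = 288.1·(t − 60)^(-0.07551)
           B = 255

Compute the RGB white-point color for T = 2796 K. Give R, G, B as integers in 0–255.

t = 2796/100 = 27.96; the t ≤ 66 branch applies.
R = 255 by definition for t ≤ 66.
G = 99.47·ln 27.96 − 161.1 = 99.47·3.3308 − 161.1 = 170.212.
B = 138.5·ln(27.96 − 10) − 305.0 = 138.5·ln 17.96 − 305.0 = 138.5·2.8881 − 305.0 = 95.008.
Rounded: (255, 170, 95).

R=255, G=170, B=95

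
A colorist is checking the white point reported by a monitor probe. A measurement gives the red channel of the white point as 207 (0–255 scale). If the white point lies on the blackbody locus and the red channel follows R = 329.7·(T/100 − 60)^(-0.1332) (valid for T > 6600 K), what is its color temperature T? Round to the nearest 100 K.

9300 K

(t − 60)^(-0.1332) = 207/329.7 = 0.62784.
t − 60 = 0.62784^(1/-0.1332) = 0.62784^(-7.508) = 32.933, so t = 92.933.
T = 100·t = 9293 K → 9300 K to the nearest 100 K.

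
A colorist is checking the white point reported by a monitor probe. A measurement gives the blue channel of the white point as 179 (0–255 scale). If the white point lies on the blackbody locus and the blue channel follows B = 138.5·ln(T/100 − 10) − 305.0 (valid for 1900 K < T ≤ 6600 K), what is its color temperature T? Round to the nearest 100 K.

4300 K

ln(t − 10) = (179 + 305.0) / 138.5 = 3.4946.
t − 10 = e^3.4946 = 32.937, so t = 42.937.
T = 100·t = 4294 K → 4300 K to the nearest 100 K.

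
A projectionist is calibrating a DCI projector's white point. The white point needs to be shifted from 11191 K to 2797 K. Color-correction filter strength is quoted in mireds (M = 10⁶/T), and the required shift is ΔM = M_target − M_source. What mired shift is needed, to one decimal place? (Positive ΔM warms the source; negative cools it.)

+268.2 mireds

M_source = 10⁶/11191 = 89.358; M_target = 10⁶/2797 = 357.526.
ΔM = 357.526 − 89.358 = 268.168 → +268.2 mireds, a warming shift.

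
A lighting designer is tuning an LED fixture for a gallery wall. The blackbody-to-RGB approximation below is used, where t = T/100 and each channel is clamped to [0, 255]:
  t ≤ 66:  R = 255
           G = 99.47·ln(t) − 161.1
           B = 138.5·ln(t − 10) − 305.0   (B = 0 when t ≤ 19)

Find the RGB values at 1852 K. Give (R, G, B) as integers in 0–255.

(255, 129, 0)

t = 1852/100 = 18.52; the t ≤ 66 branch applies.
R = 255 by definition for t ≤ 66.
G = 99.47·ln 18.52 − 161.1 = 99.47·2.9189 − 161.1 = 129.238.
t = 18.52 ≤ 19, so B = 0.
Rounded: (255, 129, 0).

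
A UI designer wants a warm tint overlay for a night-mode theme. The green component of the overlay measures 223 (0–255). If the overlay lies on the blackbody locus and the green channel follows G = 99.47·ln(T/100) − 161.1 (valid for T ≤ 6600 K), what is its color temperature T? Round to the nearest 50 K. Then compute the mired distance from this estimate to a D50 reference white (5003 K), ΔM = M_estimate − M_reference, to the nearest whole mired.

+11 mireds

ln t = (223 + 161.1) / 99.47 = 3.8615.
t = e^3.8615 = 47.535.
T = 100·t = 4753 K → 4750 K to the nearest 50 K.
M_estimate = 10⁶/4750 = 210.53; M_reference = 10⁶/5003 = 199.88.
ΔM = 210.53 − 199.88 = 10.65 → +11 mireds.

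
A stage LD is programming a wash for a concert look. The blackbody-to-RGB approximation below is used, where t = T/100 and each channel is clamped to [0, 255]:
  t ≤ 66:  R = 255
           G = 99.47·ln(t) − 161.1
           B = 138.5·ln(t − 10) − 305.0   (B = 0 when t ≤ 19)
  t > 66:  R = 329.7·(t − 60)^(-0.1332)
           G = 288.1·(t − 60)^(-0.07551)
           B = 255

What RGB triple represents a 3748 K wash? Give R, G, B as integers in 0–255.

t = 3748/100 = 37.48; the t ≤ 66 branch applies.
R = 255 by definition for t ≤ 66.
G = 99.47·ln 37.48 − 161.1 = 99.47·3.6238 − 161.1 = 199.360.
B = 138.5·ln(37.48 − 10) − 305.0 = 138.5·ln 27.48 − 305.0 = 138.5·3.3135 − 305.0 = 153.914.
Rounded: (255, 199, 154).

R=255, G=199, B=154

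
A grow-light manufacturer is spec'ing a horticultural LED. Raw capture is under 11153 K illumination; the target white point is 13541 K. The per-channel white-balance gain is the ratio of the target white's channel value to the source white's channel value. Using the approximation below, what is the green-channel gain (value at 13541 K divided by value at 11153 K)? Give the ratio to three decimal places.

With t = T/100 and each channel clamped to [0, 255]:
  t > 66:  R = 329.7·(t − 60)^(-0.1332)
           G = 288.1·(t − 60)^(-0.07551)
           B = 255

At 11153 K (t = 111.53):
  G = 288.1·(111.53 − 60)^(-0.07551) = 288.1·51.53^(-0.07551) = 288.1·0.74254 = 213.927.
At 13541 K (t = 135.41):
  G = 288.1·(135.41 − 60)^(-0.07551) = 288.1·75.41^(-0.07551) = 288.1·0.72150 = 207.864.
Gain = 207.864 / 213.927 = 0.9717 → 0.972.

0.972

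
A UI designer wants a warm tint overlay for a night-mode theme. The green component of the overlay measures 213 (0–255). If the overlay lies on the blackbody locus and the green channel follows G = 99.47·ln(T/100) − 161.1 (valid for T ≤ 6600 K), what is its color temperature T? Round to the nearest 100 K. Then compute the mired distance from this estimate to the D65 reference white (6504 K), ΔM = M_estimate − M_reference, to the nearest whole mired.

+79 mireds

ln t = (213 + 161.1) / 99.47 = 3.7609.
t = e^3.7609 = 42.989.
T = 100·t = 4299 K → 4300 K to the nearest 100 K.
M_estimate = 10⁶/4300 = 232.56; M_reference = 10⁶/6504 = 153.75.
ΔM = 232.56 − 153.75 = 78.81 → +79 mireds.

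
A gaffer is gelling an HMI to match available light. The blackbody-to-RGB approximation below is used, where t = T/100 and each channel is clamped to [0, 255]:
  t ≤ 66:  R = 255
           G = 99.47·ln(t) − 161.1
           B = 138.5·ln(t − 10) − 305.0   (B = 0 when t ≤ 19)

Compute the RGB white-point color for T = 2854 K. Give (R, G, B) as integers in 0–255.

(255, 172, 99)

t = 2854/100 = 28.54; the t ≤ 66 branch applies.
R = 255 by definition for t ≤ 66.
G = 99.47·ln 28.54 − 161.1 = 99.47·3.3513 − 161.1 = 172.254.
B = 138.5·ln(28.54 − 10) − 305.0 = 138.5·ln 18.54 − 305.0 = 138.5·2.9199 − 305.0 = 99.410.
Rounded: (255, 172, 99).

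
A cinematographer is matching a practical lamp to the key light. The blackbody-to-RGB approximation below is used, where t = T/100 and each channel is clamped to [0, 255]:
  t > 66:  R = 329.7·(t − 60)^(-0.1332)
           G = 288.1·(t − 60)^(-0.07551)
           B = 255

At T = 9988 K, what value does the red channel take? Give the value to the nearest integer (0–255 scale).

202

t = 9988/100 = 99.88; the t > 66 branch applies.
R = 329.7·(99.88 − 60)^(-0.1332) = 329.7·39.88^(-0.1332) = 329.7·0.61204 = 201.789.
Rounded: 202.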